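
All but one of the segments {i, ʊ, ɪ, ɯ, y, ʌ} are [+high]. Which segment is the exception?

ʌ

/i, y, ɯ, ʊ, ɪ/ are all [+high]; /ʌ/ (mid back unrounded lax vowel) is [−high].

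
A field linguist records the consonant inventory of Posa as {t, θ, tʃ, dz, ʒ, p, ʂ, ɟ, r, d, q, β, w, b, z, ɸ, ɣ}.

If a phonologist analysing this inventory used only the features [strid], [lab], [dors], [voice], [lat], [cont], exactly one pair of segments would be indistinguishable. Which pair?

/z/ (voiced alveolar fricative) and /ʒ/ (voiced postalveolar fricative) are both [+strident], [−labial], [−dorsal], [+voice], [−lateral], [+continuant], so none of the listed features separates them. (They do differ in [anterior] and [distributed], which are not among the given features.) Every other pair in the inventory differs on at least one listed feature.

z, ʒ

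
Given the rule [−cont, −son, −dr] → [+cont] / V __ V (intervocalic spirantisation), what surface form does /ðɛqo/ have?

[ðɛχo]

The only segment in the rule's environment that also matches [−cont, −son, −dr] is /q/. Applying [+continuant] turns the voiceless uvular stop into /χ/ (voiceless uvular fricative), giving [ðɛχo].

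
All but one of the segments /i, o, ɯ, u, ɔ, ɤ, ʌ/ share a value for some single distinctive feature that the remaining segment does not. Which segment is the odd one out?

The remaining segments after removing /i/ share [+back]; /i/ (high front unrounded tense vowel) is [−back]. For every other candidate removal, the leftover set fails to share any single feature value that the removed segment lacks.

i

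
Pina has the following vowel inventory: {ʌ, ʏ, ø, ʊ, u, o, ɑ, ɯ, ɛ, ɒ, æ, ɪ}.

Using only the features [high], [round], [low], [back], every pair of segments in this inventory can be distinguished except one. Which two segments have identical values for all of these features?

u, ʊ

On the given features, /u/ and /ʊ/ have an identical profile: [+high], [+round], [−low], [+back]. No other two segments in the inventory coincide on all 4 features. (They do differ in [tense], which is not among the given features.)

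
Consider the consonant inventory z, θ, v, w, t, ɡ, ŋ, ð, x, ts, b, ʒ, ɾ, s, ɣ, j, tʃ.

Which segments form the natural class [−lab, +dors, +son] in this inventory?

Checking each segment against [−labial], [+dorsal], [+sonorant]: /ŋ/ (velar nasal), /j/ (palatal glide) satisfy every feature; every other segment in the inventory fails at least one.

ŋ, j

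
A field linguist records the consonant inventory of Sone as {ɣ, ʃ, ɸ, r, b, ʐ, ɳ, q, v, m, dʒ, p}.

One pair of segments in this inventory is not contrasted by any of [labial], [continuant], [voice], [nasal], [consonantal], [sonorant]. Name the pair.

ʐ, ɣ

Both /ʐ/ and /ɣ/ are [−labial], [+continuant], [+voice], [−nasal], [+consonantal], [−sonorant]. Since the list omits [strident], [coronal] and [dorsal] — which do distinguish the voiced retroflex fricative from the voiced velar fricative — this pair collapses; all other pairs remain distinct.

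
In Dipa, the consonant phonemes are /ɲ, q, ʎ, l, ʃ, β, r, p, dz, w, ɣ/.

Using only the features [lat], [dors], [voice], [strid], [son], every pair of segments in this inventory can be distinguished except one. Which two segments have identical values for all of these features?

ɲ, w

Both /ɲ/ and /w/ are [-lateral], [+dorsal], [+voice], [-strident], [+sonorant]. Since the list omits [nasal], [continuant], [labial], [round] and [back] — which do distinguish the palatal nasal from the labial-velar glide — this pair collapses; all other pairs remain distinct.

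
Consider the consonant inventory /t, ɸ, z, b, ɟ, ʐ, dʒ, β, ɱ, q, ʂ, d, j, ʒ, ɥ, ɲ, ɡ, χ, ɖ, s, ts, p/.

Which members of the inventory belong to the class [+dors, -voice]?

q, χ

Eliminate segments failing any feature: /t, ɸ, z, b, ʐ, dʒ, β, ɱ, ʂ, d, ʒ, ɖ, s, ts, p/ are [-dorsal]; /ɟ, j, ɥ, ɲ, ɡ/ are [+voice]. The remaining /q, χ/ satisfy [+dorsal], [-voice].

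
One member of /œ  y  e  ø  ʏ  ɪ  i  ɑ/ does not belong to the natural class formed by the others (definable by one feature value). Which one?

ɑ

/y, œ, i, e, ʏ, ɪ, ø/ are all [−back], but /ɑ/ (low back unrounded vowel) is [+back]. No other single segment can be removed to leave a set sharing one feature value that the removed segment lacks, so /ɑ/ is the odd one out.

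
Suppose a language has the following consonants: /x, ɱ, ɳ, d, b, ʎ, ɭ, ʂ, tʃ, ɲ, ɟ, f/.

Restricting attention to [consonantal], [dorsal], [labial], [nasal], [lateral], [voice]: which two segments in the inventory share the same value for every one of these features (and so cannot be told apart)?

On the given features, /tʃ/ and /ʂ/ have an identical profile: [+consonantal], [-dorsal], [-labial], [-nasal], [-lateral], [-voice]. No other two segments in the inventory coincide on all 6 features. (They do differ in [continuant] and [distributed], which are not among the given features.)

tʃ, ʂ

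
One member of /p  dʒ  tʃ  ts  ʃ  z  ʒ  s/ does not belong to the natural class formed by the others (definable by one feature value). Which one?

p

[strident] (equivalently [labial], [coronal]) groups all but one: /tʃ, dʒ, ʒ, ʃ, ts, z, s/ share [+strident] while /p/ (voiceless bilabial stop) alone is [−strident]. Removing any other segment would not leave a single-feature class that excludes it.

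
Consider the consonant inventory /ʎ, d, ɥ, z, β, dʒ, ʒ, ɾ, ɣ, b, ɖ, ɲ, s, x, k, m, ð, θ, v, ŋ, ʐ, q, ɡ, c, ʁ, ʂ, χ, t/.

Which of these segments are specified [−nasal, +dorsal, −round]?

Checking each segment against [−nasal], [+dorsal], [−round]: /ʎ/ (palatal lateral approximant), /ɣ/ (voiced velar fricative), /x/ (voiceless velar fricative), /k/ (voiceless velar stop), /q/ (voiceless uvular stop), /ɡ/ (voiced velar stop), among others, satisfy every feature; every other segment in the inventory fails at least one.

ʎ, ɣ, x, k, q, ɡ, c, ʁ, χ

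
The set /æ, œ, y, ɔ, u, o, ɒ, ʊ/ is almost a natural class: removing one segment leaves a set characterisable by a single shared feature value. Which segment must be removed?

æ

/ɒ, u, ʊ, o, ɔ, y, œ/ are all [+round], but /æ/ (low front unrounded vowel) is [−round]. No other single segment can be removed to leave a set sharing one feature value that the removed segment lacks, so /æ/ is the odd one out.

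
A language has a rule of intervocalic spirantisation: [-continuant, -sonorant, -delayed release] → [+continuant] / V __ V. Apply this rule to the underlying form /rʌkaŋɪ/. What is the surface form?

[rʌxaŋɪ]

Only /k/ occurs between two vowels (/ʌ/ __ /a/) and matches the structural description. It is a voiceless velar stop, so [-continuant, -sonorant, -delayed release] holds; changing it to [+continuant] with all other features held fixed yields /x/ (voiceless velar fricative). No other segment meets both the structural description and the environment, so the output is [rʌxaŋɪ].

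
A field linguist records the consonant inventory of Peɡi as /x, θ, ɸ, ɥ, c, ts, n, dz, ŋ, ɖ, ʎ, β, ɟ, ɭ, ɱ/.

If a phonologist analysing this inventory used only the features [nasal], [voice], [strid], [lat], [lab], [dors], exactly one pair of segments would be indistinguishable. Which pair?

On the given features, /c/ and /x/ have an identical profile: [-nasal], [-voice], [-strident], [-lateral], [-labial], [+dorsal]. No other two segments in the inventory coincide on all 6 features. (They do differ in [continuant] and [back], which are not among the given features.)

c, x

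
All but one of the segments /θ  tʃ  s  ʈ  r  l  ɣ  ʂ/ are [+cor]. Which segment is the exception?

/ɣ/ is the voiced velar fricative, which is [−coronal]; the rest — /ʂ, r, θ, ʈ, tʃ, l, s/ — are [+coronal].

ɣ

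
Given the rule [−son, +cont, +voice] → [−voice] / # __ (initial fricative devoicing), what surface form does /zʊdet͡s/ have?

The only segment in the rule's environment that also matches [−son, +cont, +voice] is /z/. Applying [−voice] turns the voiced alveolar fricative into /s/ (voiceless alveolar fricative), giving [sʊdet͡s].

[sʊdet͡s]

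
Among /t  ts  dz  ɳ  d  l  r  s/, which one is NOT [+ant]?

ɳ

Every segment except /ɳ/ is [+anterior]. /ɳ/ (retroflex nasal) is [−anterior], so it is the exception.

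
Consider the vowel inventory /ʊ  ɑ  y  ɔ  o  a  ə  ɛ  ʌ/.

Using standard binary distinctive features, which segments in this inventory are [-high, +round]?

Eliminate segments failing any feature: /ʊ, y/ are [+high]; /ɑ, a, ə, ɛ, ʌ/ are [-round]. The remaining /ɔ, o/ satisfy [-high], [+round].

ɔ, o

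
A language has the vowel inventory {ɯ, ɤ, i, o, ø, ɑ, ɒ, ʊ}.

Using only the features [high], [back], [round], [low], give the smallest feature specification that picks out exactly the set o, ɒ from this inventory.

[−high, +back, +round]

The class [−high], [+back], [+round] has exactly /o, ɒ/ as its extension in this inventory. No smaller conjunction from the listed features achieves this: [+back, +round] alone would also admit /ʊ/; [−high, +round] alone would also admit /ø/; [−high, +back] alone would also admit /ɤ, ɑ/; and checking the remaining two-feature bundles turns up none with this extension.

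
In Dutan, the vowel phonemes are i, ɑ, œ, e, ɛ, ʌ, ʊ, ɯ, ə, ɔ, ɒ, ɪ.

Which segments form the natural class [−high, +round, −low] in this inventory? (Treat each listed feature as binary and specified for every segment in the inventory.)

Eliminate segments failing any feature: /i, ʊ, ɯ, ɪ/ are [+high]; /ɑ, e, ɛ, ʌ, ə/ are [−round]; /ɒ/ is [+low]. The remaining /œ, ɔ/ satisfy [−high], [+round], [−low].

œ, ɔ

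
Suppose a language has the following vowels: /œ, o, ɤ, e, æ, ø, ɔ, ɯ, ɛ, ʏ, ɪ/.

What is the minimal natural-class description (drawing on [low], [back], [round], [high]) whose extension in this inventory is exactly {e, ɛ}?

The class [−high], [−low], [−back], [−round] has exactly /e, ɛ/ as its extension in this inventory. No smaller conjunction from the listed features achieves this: [−low, −back, −round] alone would also admit /ɪ/; [−high, −back, −round] alone would also admit /æ/; [−high, −low, −round] alone would also admit /ɤ/; [−high, −low, −back] alone would also admit /œ, ø/; and checking the remaining three-feature bundles turns up none with this extension.

[−high, −low, −back, −round]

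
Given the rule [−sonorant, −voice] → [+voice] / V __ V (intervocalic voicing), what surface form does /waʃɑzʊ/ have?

Only /ʃ/ occurs between two vowels (/a/ __ /ɑ/) and matches the structural description. It is a voiceless postalveolar fricative, so [−sonorant, −voice] holds; changing it to [+voice] with all other features held fixed yields /ʒ/ (voiced postalveolar fricative). No other segment meets both the structural description and the environment, so the output is [waʒɑzʊ].

[waʒɑzʊ]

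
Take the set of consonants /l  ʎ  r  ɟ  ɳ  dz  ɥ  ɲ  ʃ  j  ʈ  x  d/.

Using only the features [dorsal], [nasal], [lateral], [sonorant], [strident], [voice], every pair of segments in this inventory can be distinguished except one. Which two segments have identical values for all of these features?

ɥ, j

/ɥ/ (labial-palatal glide) and /j/ (palatal glide) are both [+dorsal], [-nasal], [-lateral], [+sonorant], [-strident], [+voice], so none of the listed features separates them. (They do differ in [labial] and [round], which are not among the given features.) Every other pair in the inventory differs on at least one listed feature.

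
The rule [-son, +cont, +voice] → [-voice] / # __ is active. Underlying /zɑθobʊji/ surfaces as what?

[sɑθobʊji]

Only the initial segment /z/ is both word-initial and matches the structural description. It is a voiced alveolar fricative, so [-son, +cont, +voice] holds; changing it to [-voice] with all other features held fixed yields /s/ (voiceless alveolar fricative). No other segment meets both the structural description and the environment, so the output is [sɑθobʊji].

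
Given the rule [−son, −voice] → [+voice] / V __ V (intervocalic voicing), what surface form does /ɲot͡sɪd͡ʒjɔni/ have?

[ɲod͡zɪd͡ʒjɔni]

The only segment in the rule's environment that also matches [−son, −voice] is /t͡s/. Applying [+voice] turns the voiceless alveolar affricate into /d͡z/ (voiced alveolar affricate), giving [ɲod͡zɪd͡ʒjɔni].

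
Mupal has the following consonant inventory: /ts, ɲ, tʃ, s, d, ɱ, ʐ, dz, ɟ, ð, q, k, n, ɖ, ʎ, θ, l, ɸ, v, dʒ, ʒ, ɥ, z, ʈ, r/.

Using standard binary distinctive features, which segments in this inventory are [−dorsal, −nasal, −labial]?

The [−dorsal] segments are /ts, tʃ, s, d, ɱ, ʐ, dz, ð, n, ɖ, θ, l, ɸ, v, dʒ, ʒ, z, ʈ, r/.
Within that set, [−nasal] gives /ts, tʃ, s, d, ʐ, dz, ð, ɖ, θ, l, ɸ, v, dʒ, ʒ, z, ʈ, r/.
Of those, [−labial] leaves /ts, tʃ, s, d, ʐ, dz, ð, ɖ, θ, l, dʒ, ʒ, z, ʈ, r/.

ts, tʃ, s, d, ʐ, dz, ð, ɖ, θ, l, dʒ, ʒ, z, ʈ, r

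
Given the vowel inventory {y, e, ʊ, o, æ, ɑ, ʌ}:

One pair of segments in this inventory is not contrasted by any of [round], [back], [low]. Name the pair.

ʊ, o

Both /ʊ/ and /o/ are [+round], [+back], [−low]. Since the list omits [high] and [tense] — which do distinguish the high back rounded lax vowel from the mid back rounded tense vowel — this pair collapses; all other pairs remain distinct.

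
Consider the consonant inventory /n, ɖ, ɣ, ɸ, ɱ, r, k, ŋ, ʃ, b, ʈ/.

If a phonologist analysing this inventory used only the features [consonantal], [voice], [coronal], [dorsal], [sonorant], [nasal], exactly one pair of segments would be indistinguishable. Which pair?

On the given features, /ʈ/ and /ʃ/ have an identical profile: [+consonantal], [−voice], [+coronal], [−dorsal], [−sonorant], [−nasal]. No other two segments in the inventory coincide on all 6 features. (They do differ in [continuant], [strident] and [distributed], which are not among the given features.)

ʈ, ʃ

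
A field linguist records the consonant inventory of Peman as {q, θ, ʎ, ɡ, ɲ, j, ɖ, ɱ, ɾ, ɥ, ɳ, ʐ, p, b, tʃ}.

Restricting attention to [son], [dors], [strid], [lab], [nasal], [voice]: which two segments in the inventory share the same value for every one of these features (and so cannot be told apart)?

ʎ, j

/ʎ/ (palatal lateral approximant) and /j/ (palatal glide) are both [+sonorant], [+dorsal], [-strident], [-labial], [-nasal], [+voice], so none of the listed features separates them. (They do differ in [lateral], which is not among the given features.) Every other pair in the inventory differs on at least one listed feature.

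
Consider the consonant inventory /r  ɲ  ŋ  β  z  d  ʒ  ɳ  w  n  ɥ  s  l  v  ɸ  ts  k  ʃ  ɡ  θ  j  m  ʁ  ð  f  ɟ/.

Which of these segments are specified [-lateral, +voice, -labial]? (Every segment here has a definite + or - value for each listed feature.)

r, ɲ, ŋ, z, d, ʒ, ɳ, n, ɡ, j, ʁ, ð, ɟ

First, the [-lateral] segments are /r, ɲ, ŋ, β, z, d, ʒ, ɳ, w, n, ɥ, s, v, ɸ, ts, k, ʃ, ɡ, θ, j, m, ʁ, ð, f, ɟ/.
Intersecting with [+voice] gives /r, ɲ, ŋ, β, z, d, ʒ, ɳ, w, n, ɥ, v, ɡ, j, m, ʁ, ð, ɟ/.
Among these, [-labial] leaves /r, ɲ, ŋ, z, d, ʒ, ɳ, n, ɡ, j, ʁ, ð, ɟ/.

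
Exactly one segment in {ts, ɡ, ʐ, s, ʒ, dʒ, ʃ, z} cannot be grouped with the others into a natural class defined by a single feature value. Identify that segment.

The remaining segments after removing /ɡ/ share [+strident]; /ɡ/ (voiced velar stop) is [-strident]. For every other candidate removal, the leftover set fails to share any single feature value that the removed segment lacks.

ɡ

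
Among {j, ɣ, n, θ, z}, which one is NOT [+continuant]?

n

/n/ is the alveolar nasal, which is [−continuant]; the rest — /z, θ, ɣ, j/ — are [+continuant].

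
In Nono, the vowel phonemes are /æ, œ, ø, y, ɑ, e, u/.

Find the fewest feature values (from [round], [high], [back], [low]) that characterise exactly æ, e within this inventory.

Every target segment is [-back], [-round]; each remaining inventory member fails at least one of these. Each conjunct is needed — [-round] alone would also admit /ɑ/; [-back] alone would also admit /œ, ø, y/ — and no other single listed feature has exactly this extension, so two is the minimum.

[-back, -round]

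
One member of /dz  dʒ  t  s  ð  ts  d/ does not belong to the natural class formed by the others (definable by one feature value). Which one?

[anterior] groups all but one: /ts, ð, d, dz, s, t/ share [+anterior] while /dʒ/ (voiced postalveolar affricate) alone is [−anterior]. Removing any other segment would not leave a single-feature class that excludes it.

dʒ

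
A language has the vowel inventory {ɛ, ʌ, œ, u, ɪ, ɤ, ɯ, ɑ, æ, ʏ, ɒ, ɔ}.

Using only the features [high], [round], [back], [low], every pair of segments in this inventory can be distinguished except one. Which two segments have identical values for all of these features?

ɤ, ʌ

/ɤ/ (mid back unrounded tense vowel) and /ʌ/ (mid back unrounded lax vowel) are both [−high], [−round], [+back], [−low], so none of the listed features separates them. (They do differ in [tense], which is not among the given features.) Every other pair in the inventory differs on at least one listed feature.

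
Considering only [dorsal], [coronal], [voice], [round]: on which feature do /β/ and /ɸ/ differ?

/β/ is the voiced bilabial fricative and /ɸ/ is the voiceless bilabial fricative. Both are [-dorsal], [-coronal], [-round]. /β/ is [+voice] while /ɸ/ is [-voice], so the distinguishing feature is [voice].

[voice]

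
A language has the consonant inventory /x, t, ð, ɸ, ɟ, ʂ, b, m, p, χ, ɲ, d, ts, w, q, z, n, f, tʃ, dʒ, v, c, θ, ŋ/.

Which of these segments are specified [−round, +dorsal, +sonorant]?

The [−round] segments are /x, t, ð, ɸ, ɟ, ʂ, b, m, p, χ, ɲ, d, ts, q, z, n, f, tʃ, dʒ, v, c, θ, ŋ/.
Then [+dorsal] gives /x, ɟ, χ, ɲ, q, c, ŋ/.
Intersecting with [+sonorant] leaves /ɲ, ŋ/.

ɲ, ŋ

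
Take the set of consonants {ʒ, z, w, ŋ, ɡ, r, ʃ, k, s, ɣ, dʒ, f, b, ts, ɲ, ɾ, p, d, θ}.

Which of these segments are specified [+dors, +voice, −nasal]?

Checking each segment against [+dorsal], [+voice], [−nasal]: /w/ (labial-velar glide), /ɡ/ (voiced velar stop), /ɣ/ (voiced velar fricative) satisfy every feature; every other segment in the inventory fails at least one.

w, ɡ, ɣ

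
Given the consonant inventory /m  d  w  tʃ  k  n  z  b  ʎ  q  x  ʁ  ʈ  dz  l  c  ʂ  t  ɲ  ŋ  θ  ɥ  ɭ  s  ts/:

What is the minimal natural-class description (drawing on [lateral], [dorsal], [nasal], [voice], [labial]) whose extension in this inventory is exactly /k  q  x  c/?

[-voice, +dorsal]

The class [-voice], [+dorsal] has exactly /k, q, x, c/ as its extension in this inventory. No smaller conjunction from the listed features achieves this: [+dorsal] alone would also admit /w, ʎ, ʁ, ɲ, …/; [-voice] alone would also admit /tʃ, ʈ, ʂ, t, …/; and checking the remaining single features turns up none with this extension.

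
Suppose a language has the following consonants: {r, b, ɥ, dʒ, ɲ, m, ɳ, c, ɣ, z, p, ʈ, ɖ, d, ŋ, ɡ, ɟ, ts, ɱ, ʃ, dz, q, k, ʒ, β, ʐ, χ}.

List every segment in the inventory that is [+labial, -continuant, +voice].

b, m, ɱ

The [+labial] segments are /b, ɥ, m, p, ɱ, β/.
Among these, [-continuant] gives /b, m, p, ɱ/.
Then [+voice] leaves /b, m, ɱ/.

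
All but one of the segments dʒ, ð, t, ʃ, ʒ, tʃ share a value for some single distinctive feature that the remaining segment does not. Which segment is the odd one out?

t

The remaining segments after removing /t/ share [+distributed]; /t/ (voiceless alveolar stop) is [−distributed]. For every other candidate removal, the leftover set fails to share any single feature value that the removed segment lacks.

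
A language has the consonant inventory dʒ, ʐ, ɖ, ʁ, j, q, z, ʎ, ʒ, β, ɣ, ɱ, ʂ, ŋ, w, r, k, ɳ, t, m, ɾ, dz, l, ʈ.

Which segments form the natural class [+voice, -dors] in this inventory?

First, the [+voice] segments are /dʒ, ʐ, ɖ, ʁ, j, z, ʎ, ʒ, β, ɣ, ɱ, ŋ, w, r, ɳ, m, ɾ, dz, l/.
Of those, [-dorsal] leaves /dʒ, ʐ, ɖ, z, ʒ, β, ɱ, r, ɳ, m, ɾ, dz, l/.

dʒ, ʐ, ɖ, z, ʒ, β, ɱ, r, ɳ, m, ɾ, dz, l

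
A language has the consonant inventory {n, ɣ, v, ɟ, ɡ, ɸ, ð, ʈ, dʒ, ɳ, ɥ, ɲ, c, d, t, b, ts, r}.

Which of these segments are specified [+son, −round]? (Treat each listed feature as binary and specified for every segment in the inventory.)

Eliminate segments failing any feature: /ɣ, v, ɟ, ɡ, ɸ, ð, ʈ, dʒ, c, d, t, b, ts/ are [−sonorant]; /ɥ/ is [+round]. The remaining /n, ɳ, ɲ, r/ satisfy [+sonorant], [−round].

n, ɳ, ɲ, r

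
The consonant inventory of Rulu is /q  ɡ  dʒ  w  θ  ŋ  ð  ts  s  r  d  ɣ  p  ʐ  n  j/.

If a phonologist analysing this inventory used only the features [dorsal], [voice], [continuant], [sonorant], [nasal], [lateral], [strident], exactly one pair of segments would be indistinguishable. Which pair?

j, w

/j/ (palatal glide) and /w/ (labial-velar glide) are both [+dorsal], [+voice], [+continuant], [+sonorant], [−nasal], [−lateral], [−strident], so none of the listed features separates them. (They do differ in [labial], [round] and [back], which are not among the given features.) Every other pair in the inventory differs on at least one listed feature.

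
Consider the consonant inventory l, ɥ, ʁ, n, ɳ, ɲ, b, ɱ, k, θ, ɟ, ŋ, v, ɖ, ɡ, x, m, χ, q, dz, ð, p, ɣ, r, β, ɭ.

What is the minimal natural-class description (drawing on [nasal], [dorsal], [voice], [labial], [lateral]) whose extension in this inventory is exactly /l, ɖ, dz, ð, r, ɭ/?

Every target segment is [+voice], [−nasal], [−labial], [−dorsal]; each remaining inventory member fails at least one of these. Each conjunct is needed — [−nasal, −labial, −dorsal] alone would also admit /θ/; [+voice, −labial, −dorsal] alone would also admit /n, ɳ/; [+voice, −nasal, −dorsal] alone would also admit /b, v, β/; [+voice, −nasal, −labial] alone would also admit /ʁ, ɟ, ɡ, ɣ/ — and no other combination of three listed features has exactly this extension, so four is the minimum.

[+voice, −nasal, −labial, −dorsal]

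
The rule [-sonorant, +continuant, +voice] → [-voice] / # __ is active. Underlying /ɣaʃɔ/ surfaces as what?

The only segment in the rule's environment that also matches [-sonorant, +continuant, +voice] is /ɣ/. Applying [-voice] turns the voiced velar fricative into /x/ (voiceless velar fricative), giving [xaʃɔ].

[xaʃɔ]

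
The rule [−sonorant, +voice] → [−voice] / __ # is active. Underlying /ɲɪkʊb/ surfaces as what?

The only segment in the rule's environment that also matches [−sonorant, +voice] is /b/. Applying [−voice] turns the voiced bilabial stop into /p/ (voiceless bilabial stop), giving [ɲɪkʊp].

[ɲɪkʊp]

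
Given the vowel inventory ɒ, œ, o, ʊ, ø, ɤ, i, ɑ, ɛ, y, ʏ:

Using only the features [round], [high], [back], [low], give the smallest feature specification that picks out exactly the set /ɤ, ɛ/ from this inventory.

[-high, -low, -round]

The class [-high], [-low], [-round] has exactly /ɤ, ɛ/ as its extension in this inventory. No smaller conjunction from the listed features achieves this: [-low, -round] alone would also admit /i/; [-high, -round] alone would also admit /ɑ/; [-high, -low] alone would also admit /œ, o, ø/; and checking the remaining two-feature bundles turns up none with this extension.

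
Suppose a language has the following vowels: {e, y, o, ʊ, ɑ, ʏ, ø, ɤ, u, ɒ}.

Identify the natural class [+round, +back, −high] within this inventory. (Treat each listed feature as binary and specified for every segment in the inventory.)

Eliminate segments failing any feature: /e, ɑ, ɤ/ are [−round]; /y, ʏ, ø/ are [−back]; /ʊ, u/ are [+high]. The remaining /o, ɒ/ satisfy [+round], [+back], [−high].

o, ɒ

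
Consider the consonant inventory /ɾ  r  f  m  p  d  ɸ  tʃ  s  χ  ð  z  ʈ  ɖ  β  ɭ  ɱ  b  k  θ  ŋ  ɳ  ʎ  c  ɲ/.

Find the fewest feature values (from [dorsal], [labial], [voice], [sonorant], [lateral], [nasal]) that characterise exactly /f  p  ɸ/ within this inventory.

[−voice, +labial]

The class [−voice], [+labial] has exactly /f, p, ɸ/ as its extension in this inventory. No smaller conjunction from the listed features achieves this: [+labial] alone would also admit /m, β, ɱ, b/; [−voice] alone would also admit /tʃ, s, χ, ʈ, …/; and checking the remaining single features turns up none with this extension.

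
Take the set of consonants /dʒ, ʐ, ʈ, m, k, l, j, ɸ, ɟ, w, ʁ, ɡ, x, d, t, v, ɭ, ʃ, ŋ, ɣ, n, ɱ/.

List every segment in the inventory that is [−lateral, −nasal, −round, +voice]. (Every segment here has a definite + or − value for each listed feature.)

dʒ, ʐ, j, ɟ, ʁ, ɡ, d, v, ɣ

Eliminate segments failing any feature: /ʈ, k, ɸ, x, t, ʃ/ are [−voice]; /m, ŋ, n, ɱ/ are [+nasal]; /l, ɭ/ are [+lateral]; /w/ is [+round]. The remaining /dʒ, ʐ, j, ɟ, ʁ, ɡ, d, v, ɣ/ satisfy [−lateral], [−nasal], [−round], [+voice].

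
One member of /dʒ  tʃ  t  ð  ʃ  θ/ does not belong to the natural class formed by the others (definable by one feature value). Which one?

[distributed] groups all but one: /ð, ʃ, tʃ, θ, dʒ/ share [+distributed] while /t/ (voiceless alveolar stop) alone is [−distributed]. Removing any other segment would not leave a single-feature class that excludes it.

t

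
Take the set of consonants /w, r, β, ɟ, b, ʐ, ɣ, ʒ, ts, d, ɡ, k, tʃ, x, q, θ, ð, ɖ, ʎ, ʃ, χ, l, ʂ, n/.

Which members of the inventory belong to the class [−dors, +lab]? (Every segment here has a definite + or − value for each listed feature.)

β, b

Checking each segment against [−dorsal], [+labial]: /β/ (voiced bilabial fricative), /b/ (voiced bilabial stop) satisfy every feature; every other segment in the inventory fails at least one.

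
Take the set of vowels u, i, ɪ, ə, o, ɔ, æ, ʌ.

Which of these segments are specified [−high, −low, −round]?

ə, ʌ

The [−high] segments are /ə, o, ɔ, æ, ʌ/.
Intersecting with [−low] gives /ə, o, ɔ, ʌ/.
Then [−round] leaves /ə, ʌ/.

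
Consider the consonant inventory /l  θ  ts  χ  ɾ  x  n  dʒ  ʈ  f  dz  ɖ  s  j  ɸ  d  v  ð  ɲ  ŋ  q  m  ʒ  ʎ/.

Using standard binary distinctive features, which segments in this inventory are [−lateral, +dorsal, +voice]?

Eliminate segments failing any feature: /l, ʎ/ are [+lateral]; /θ, ts, ɾ, n, dʒ, ʈ, f, dz, ɖ, s, ɸ, d, v, ð, m, ʒ/ are [−dorsal]; /χ, x, q/ are [−voice]. The remaining /j, ɲ, ŋ/ satisfy [−lateral], [+dorsal], [+voice].

j, ɲ, ŋ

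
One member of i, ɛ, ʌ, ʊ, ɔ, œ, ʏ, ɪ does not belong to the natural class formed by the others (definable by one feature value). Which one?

i

The remaining segments after removing /i/ share [−tense]; /i/ (high front unrounded tense vowel) is [+tense]. For every other candidate removal, the leftover set fails to share any single feature value that the removed segment lacks.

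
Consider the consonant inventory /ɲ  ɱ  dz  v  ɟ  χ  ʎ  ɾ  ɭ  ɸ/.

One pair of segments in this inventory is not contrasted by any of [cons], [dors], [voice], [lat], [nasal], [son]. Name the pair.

v, dz

On the given features, /v/ and /dz/ have an identical profile: [+consonantal], [-dorsal], [+voice], [-lateral], [-nasal], [-sonorant]. No other two segments in the inventory coincide on all 6 features. (They do differ in [continuant], [labial] and [coronal], which are not among the given features.)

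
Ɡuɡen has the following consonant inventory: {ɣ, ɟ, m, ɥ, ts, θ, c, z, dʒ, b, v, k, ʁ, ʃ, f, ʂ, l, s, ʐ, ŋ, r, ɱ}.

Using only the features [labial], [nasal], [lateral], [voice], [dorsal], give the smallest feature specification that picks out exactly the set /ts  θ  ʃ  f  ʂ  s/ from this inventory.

/ts, θ, ʃ, f, ʂ, s/ are all [-voice], [-dorsal], and no other segment in the inventory matches both values. Dropping any one of them over-generates: [-dorsal] alone would also admit /m, z, dʒ, b, …/; [-voice] alone would also admit /c, k/. No other single listed feature picks out exactly this set either, so fewer than two features will not do.

[-voice, -dorsal]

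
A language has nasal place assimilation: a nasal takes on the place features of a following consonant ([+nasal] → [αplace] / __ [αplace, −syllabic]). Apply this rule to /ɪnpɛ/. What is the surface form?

[ɪmpɛ]

The only nasal preceding a consonant is /n/ before /p/. /p/ is [+labial], so /n/ → /m/, giving [ɪmpɛ].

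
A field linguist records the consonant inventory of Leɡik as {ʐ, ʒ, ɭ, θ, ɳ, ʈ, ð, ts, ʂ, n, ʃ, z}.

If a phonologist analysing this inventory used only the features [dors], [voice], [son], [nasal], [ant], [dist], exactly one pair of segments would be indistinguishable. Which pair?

ʂ, ʈ

On the given features, /ʂ/ and /ʈ/ have an identical profile: [−dorsal], [−voice], [−sonorant], [−nasal], [−anterior], [−distributed]. No other two segments in the inventory coincide on all 6 features. (They do differ in [continuant] and [strident], which are not among the given features.)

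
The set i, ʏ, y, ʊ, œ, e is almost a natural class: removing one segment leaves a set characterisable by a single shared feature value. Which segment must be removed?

ʊ

The remaining segments after removing /ʊ/ share [−back]; /ʊ/ (high back rounded lax vowel) is [+back]. For every other candidate removal, the leftover set fails to share any single feature value that the removed segment lacks.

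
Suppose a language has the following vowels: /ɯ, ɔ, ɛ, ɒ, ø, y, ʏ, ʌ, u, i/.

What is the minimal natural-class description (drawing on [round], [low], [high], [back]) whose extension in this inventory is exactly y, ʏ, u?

[+high, +round]

Every target segment is [+high], [+round]; each remaining inventory member fails at least one of these. Each conjunct is needed — [+round] alone would also admit /ɔ, ɒ, ø/; [+high] alone would also admit /ɯ, i/ — and no other single listed feature has exactly this extension, so two is the minimum.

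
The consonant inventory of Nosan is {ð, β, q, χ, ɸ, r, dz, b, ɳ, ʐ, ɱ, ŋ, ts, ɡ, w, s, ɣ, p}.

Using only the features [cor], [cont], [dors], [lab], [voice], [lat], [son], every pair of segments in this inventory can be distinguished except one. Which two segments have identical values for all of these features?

ʐ, ð

Both /ʐ/ and /ð/ are [+coronal], [+continuant], [−dorsal], [−labial], [+voice], [−lateral], [−sonorant]. Since the list omits [strident], [anterior] and [distributed] — which do distinguish the voiced retroflex fricative from the voiced dental fricative — this pair collapses; all other pairs remain distinct.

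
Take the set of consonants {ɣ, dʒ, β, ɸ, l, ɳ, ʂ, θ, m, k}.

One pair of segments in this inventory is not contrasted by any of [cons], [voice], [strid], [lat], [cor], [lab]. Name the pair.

/β/ (voiced bilabial fricative) and /m/ (bilabial nasal) are both [+consonantal], [+voice], [−strident], [−lateral], [−coronal], [+labial], so none of the listed features separates them. (They do differ in [sonorant], [nasal] and [continuant], which are not among the given features.) Every other pair in the inventory differs on at least one listed feature.

β, m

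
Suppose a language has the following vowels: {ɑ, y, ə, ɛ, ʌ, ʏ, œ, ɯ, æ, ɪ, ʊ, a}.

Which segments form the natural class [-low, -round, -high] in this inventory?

ə, ɛ, ʌ

The [-low] segments are /y, ə, ɛ, ʌ, ʏ, œ, ɯ, ɪ, ʊ/.
Of those, [-round] gives /ə, ɛ, ʌ, ɯ, ɪ/.
Intersecting with [-high] leaves /ə, ɛ, ʌ/.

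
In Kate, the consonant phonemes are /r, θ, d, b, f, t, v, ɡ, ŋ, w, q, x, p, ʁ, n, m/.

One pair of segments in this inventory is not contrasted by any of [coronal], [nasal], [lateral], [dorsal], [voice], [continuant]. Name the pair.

ʁ, w

Both /ʁ/ and /w/ are [-coronal], [-nasal], [-lateral], [+dorsal], [+voice], [+continuant]. Since the list omits [labial], [round] and [high] — which do distinguish the voiced uvular fricative from the labial-velar glide — this pair collapses; all other pairs remain distinct.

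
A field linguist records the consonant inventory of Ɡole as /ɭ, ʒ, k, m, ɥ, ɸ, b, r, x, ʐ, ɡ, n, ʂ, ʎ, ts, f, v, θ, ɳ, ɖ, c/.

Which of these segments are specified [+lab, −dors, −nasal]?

Checking each segment against [+labial], [−dorsal], [−nasal]: /ɸ/ (voiceless bilabial fricative), /b/ (voiced bilabial stop), /f/ (voiceless labiodental fricative), /v/ (voiced labiodental fricative) satisfy every feature; every other segment in the inventory fails at least one.

ɸ, b, f, v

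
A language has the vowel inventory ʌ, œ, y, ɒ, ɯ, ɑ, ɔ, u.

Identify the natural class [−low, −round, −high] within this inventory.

Eliminate segments failing any feature: /œ, y, ɔ, u/ are [+round]; /ɒ, ɑ/ are [+low]; /ɯ/ is [+high]. The remaining /ʌ/ satisfy [−low], [−round], [−high].

ʌ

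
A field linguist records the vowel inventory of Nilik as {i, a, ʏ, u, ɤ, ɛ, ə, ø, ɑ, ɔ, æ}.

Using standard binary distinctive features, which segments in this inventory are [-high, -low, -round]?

ɤ, ɛ, ə

First, the [-high] segments are /a, ɤ, ɛ, ə, ø, ɑ, ɔ, æ/.
Then [-low] gives /ɤ, ɛ, ə, ø, ɔ/.
Of those, [-round] leaves /ɤ, ɛ, ə/.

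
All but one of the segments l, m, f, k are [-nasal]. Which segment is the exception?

m

/l, f, k/ are all [-nasal]; /m/ (bilabial nasal) is [+nasal].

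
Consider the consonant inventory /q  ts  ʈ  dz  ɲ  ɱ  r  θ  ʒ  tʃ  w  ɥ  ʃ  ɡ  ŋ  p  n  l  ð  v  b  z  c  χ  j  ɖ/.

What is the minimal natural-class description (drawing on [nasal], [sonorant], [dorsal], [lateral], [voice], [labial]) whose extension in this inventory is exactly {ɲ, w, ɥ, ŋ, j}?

[+sonorant, +dorsal]

The class [+sonorant], [+dorsal] has exactly /ɲ, w, ɥ, ŋ, j/ as its extension in this inventory. No smaller conjunction from the listed features achieves this: [+dorsal] alone would also admit /q, ɡ, c, χ/; [+sonorant] alone would also admit /ɱ, r, n, l/; and checking the remaining single features turns up none with this extension.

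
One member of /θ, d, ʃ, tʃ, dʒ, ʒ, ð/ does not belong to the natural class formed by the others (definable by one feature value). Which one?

d

The remaining segments after removing /d/ share [+distributed]; /d/ (voiced alveolar stop) is [-distributed]. For every other candidate removal, the leftover set fails to share any single feature value that the removed segment lacks.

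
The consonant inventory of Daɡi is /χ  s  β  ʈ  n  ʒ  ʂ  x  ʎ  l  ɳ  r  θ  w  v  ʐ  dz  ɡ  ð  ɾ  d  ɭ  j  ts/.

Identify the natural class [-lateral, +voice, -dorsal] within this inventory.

β, n, ʒ, ɳ, r, v, ʐ, dz, ð, ɾ, d

Among the inventory, the [-lateral] segments are /χ, s, β, ʈ, n, ʒ, ʂ, x, ɳ, r, θ, w, v, ʐ, dz, ɡ, ð, ɾ, d, j, ts/.
Among these, [+voice] gives /β, n, ʒ, ɳ, r, w, v, ʐ, dz, ɡ, ð, ɾ, d, j/.
Then [-dorsal] leaves /β, n, ʒ, ɳ, r, v, ʐ, dz, ð, ɾ, d/.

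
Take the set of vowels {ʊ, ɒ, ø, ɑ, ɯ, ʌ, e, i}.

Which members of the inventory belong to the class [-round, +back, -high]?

Checking each segment against [-round], [+back], [-high]: /ɑ/ (low back unrounded vowel), /ʌ/ (mid back unrounded lax vowel) satisfy every feature; every other segment in the inventory fails at least one.

ɑ, ʌ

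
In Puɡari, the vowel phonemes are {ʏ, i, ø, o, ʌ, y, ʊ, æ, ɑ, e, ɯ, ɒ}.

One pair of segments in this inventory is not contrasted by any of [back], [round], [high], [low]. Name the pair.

y, ʏ

On the given features, /y/ and /ʏ/ have an identical profile: [−back], [+round], [+high], [−low]. No other two segments in the inventory coincide on all 4 features. (They do differ in [tense], which is not among the given features.)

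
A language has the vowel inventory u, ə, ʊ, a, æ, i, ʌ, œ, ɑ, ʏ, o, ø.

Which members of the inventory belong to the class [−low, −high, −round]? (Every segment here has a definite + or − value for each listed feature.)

ə, ʌ

Among the inventory, the [−low] segments are /u, ə, ʊ, i, ʌ, œ, ʏ, o, ø/.
Intersecting with [−high] gives /ə, ʌ, œ, o, ø/.
Intersecting with [−round] leaves /ə, ʌ/.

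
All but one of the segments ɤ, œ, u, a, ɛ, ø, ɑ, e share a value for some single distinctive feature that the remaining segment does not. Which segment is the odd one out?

[high] groups all but one: /a, ɑ, ɛ, œ, e, ø, ɤ/ share [−high] while /u/ (high back rounded tense vowel) alone is [+high]. Removing any other segment would not leave a single-feature class that excludes it.

u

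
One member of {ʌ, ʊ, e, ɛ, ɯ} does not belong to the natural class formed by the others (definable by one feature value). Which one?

ʊ

/ɯ, ʌ, ɛ, e/ are all [−round], but /ʊ/ (high back rounded lax vowel) is [+round]. No other single segment can be removed to leave a set sharing one feature value that the removed segment lacks, so /ʊ/ is the odd one out.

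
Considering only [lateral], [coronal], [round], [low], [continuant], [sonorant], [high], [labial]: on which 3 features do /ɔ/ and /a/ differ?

/ɔ/ is the mid back rounded lax vowel and /a/ is the low unrounded vowel. Both are [-lateral], [-coronal], [+continuant], [+sonorant], [-high]. /ɔ/ is [+labial] while /a/ is [-labial]; /ɔ/ is [+round] while /a/ is [-round]; /ɔ/ is [-low] while /a/ is [+low], so the distinguishing features are [labial], [round], [low].

[labial], [round], [low]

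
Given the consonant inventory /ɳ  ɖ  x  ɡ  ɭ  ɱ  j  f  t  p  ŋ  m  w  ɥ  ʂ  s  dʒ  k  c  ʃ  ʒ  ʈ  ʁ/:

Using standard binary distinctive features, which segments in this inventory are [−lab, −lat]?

First, the [−labial] segments are /ɳ, ɖ, x, ɡ, ɭ, j, t, ŋ, ʂ, s, dʒ, k, c, ʃ, ʒ, ʈ, ʁ/.
Within that set, [−lateral] leaves /ɳ, ɖ, x, ɡ, j, t, ŋ, ʂ, s, dʒ, k, c, ʃ, ʒ, ʈ, ʁ/.

ɳ, ɖ, x, ɡ, j, t, ŋ, ʂ, s, dʒ, k, c, ʃ, ʒ, ʈ, ʁ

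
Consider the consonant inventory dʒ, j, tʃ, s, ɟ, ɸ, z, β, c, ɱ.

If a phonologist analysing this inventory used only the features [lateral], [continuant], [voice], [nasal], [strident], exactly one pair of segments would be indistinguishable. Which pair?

β, j

/β/ (voiced bilabial fricative) and /j/ (palatal glide) are both [−lateral], [+continuant], [+voice], [−nasal], [−strident], so none of the listed features separates them. (They do differ in [sonorant], [labial] and [dorsal], which are not among the given features.) Every other pair in the inventory differs on at least one listed feature.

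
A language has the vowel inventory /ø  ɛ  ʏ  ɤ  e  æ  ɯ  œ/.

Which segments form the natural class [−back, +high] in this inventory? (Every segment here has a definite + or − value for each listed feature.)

Checking each segment against [−back], [+high]: /ʏ/ (high front rounded lax vowel) satisfies every feature; every other segment in the inventory fails at least one.

ʏ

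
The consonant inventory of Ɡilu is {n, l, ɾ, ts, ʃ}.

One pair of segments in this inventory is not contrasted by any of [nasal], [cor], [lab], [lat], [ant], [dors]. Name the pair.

ts, ɾ

/ts/ (voiceless alveolar affricate) and /ɾ/ (alveolar tap) are both [-nasal], [+coronal], [-labial], [-lateral], [+anterior], [-dorsal], so none of the listed features separates them. (They do differ in [sonorant], [voice] and [strident], which are not among the given features.) Every other pair in the inventory differs on at least one listed feature.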